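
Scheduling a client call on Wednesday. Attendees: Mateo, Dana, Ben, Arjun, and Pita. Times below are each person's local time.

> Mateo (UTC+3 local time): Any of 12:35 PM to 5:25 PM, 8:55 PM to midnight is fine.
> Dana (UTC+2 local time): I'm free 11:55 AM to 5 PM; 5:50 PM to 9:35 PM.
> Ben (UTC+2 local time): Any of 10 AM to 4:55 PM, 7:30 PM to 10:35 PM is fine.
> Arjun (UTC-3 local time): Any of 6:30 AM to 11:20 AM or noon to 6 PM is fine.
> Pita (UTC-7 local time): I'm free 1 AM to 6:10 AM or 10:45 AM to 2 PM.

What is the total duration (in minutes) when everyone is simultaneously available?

Mateo in UTC: 09:35-14:25, 17:55-21:00 (subtract 3h to convert from UTC+3).
Dana in UTC: 09:55-15:00, 15:50-19:35 (subtract 2h to convert from UTC+2).
Ben in UTC: 08:00-14:55, 17:30-20:35 (subtract 2h to convert from UTC+2).
Arjun in UTC: 09:30-14:20, 15:00-21:00 (add 3h to convert from UTC-3).
Pita in UTC: 08:00-13:10, 17:45-21:00 (add 7h to convert from UTC-7).
Mateo ∩ Dana: 09:55-14:25, 17:55-19:35.
Mateo ∩ Dana ∩ Ben: 09:55-14:25, 17:55-19:35.
Mateo ∩ Dana ∩ Ben ∩ Arjun: 09:55-14:20, 17:55-19:35.
Mateo ∩ Dana ∩ Ben ∩ Arjun ∩ Pita: 09:55-13:10, 17:55-19:35.
Summing the common windows: 195 + 100 = 295 minutes.

295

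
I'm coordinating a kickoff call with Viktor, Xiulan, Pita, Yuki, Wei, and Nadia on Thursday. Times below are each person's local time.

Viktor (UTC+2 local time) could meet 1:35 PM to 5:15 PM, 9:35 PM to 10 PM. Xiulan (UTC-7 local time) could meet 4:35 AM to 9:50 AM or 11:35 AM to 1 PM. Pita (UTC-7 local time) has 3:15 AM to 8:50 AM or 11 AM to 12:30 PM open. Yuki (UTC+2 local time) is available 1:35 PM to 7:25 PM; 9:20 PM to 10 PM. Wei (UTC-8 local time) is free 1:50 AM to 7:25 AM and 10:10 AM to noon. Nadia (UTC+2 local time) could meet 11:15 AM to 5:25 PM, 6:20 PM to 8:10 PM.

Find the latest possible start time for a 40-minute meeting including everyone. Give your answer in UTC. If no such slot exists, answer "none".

14:35

Viktor in UTC: 11:35-15:15, 19:35-20:00 (subtract 2h to convert from UTC+2).
Xiulan in UTC: 11:35-16:50, 18:35-20:00 (add 7h to convert from UTC-7).
Pita in UTC: 10:15-15:50, 18:00-19:30 (add 7h to convert from UTC-7).
Yuki in UTC: 11:35-17:25, 19:20-20:00 (subtract 2h to convert from UTC+2).
Wei in UTC: 09:50-15:25, 18:10-20:00 (add 8h to convert from UTC-8).
Nadia in UTC: 09:15-15:25, 16:20-18:10 (subtract 2h to convert from UTC+2).
Viktor ∩ Xiulan: 11:35-15:15, 19:35-20:00.
Viktor ∩ Xiulan ∩ Pita: 11:35-15:15.
Viktor ∩ Xiulan ∩ Pita ∩ Yuki: 11:35-15:15.
Viktor ∩ Xiulan ∩ Pita ∩ Yuki ∩ Wei: 11:35-15:15.
Viktor ∩ Xiulan ∩ Pita ∩ Yuki ∩ Wei ∩ Nadia: 11:35-15:15.
The last common window of at least 40 minutes is 11:35-15:15; a 40-minute meeting can start as late as 14:35 and still end by 15:15.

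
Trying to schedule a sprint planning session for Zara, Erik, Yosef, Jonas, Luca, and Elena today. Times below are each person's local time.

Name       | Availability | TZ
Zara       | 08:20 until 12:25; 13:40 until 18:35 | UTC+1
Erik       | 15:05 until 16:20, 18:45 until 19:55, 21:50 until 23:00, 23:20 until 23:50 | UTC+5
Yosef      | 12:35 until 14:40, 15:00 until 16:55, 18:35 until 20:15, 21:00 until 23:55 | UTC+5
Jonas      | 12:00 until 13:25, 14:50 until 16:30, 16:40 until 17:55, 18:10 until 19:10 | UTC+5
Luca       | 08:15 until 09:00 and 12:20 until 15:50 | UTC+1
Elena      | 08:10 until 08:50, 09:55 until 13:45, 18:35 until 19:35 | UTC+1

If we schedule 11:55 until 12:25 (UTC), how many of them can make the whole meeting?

Zara in UTC: 07:20-11:25, 12:40-17:35 (subtract 1h to convert from UTC+1).
Erik in UTC: 10:05-11:20, 13:45-14:55, 16:50-18:00, 18:20-18:50 (subtract 5h to convert from UTC+5).
Yosef in UTC: 07:35-09:40, 10:00-11:55, 13:35-15:15, 16:00-18:55 (subtract 5h to convert from UTC+5).
Jonas in UTC: 07:00-08:25, 09:50-11:30, 11:40-12:55, 13:10-14:10 (subtract 5h to convert from UTC+5).
Luca in UTC: 07:15-08:00, 11:20-14:50 (subtract 1h to convert from UTC+1).
Elena in UTC: 07:10-07:50, 08:55-12:45, 17:35-18:35 (subtract 1h to convert from UTC+1).
Jonas, Luca, and Elena can make the full 11:55-12:25 slot — that's 3.

3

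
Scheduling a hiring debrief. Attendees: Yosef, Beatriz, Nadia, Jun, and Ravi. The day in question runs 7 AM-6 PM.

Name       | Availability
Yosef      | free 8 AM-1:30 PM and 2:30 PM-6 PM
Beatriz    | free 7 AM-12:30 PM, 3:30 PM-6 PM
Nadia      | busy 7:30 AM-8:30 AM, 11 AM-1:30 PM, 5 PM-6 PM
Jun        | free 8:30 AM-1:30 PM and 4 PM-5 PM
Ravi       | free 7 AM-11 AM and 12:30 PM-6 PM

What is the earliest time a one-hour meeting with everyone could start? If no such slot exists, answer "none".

Yosef free: 08:00-13:30, 14:30-18:00.
Beatriz free: 07:00-12:30, 15:30-18:00.
Nadia free: 07:00-07:30, 08:30-11:00, 13:30-17:00 (invert busy blocks within the working day).
Jun free: 08:30-13:30, 16:00-17:00.
Ravi free: 07:00-11:00, 12:30-18:00.
Yosef ∩ Beatriz: 08:00-12:30, 15:30-18:00.
Yosef ∩ Beatriz ∩ Nadia: 08:30-11:00, 15:30-17:00.
Yosef ∩ Beatriz ∩ Nadia ∩ Jun: 08:30-11:00, 16:00-17:00.
Yosef ∩ Beatriz ∩ Nadia ∩ Jun ∩ Ravi: 08:30-11:00, 16:00-17:00.
So the common availability across everyone is 08:30-11:00, 16:00-17:00.
The first common window of at least 60 minutes is 08:30-11:00, so the earliest start is 08:30.

08:30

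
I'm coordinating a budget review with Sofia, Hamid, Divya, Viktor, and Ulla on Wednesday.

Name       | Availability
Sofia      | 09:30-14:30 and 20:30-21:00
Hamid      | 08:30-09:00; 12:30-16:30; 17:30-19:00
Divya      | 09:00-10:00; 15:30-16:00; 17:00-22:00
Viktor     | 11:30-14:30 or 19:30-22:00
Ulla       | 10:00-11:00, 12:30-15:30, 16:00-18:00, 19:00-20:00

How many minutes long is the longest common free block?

0

Sofia ∩ Hamid: 12:30-14:30.
Sofia ∩ Hamid ∩ Divya: ∅.
Sofia ∩ Hamid ∩ Divya ∩ Viktor: ∅.
Sofia ∩ Hamid ∩ Divya ∩ Viktor ∩ Ulla: ∅.
There is no time when everyone is free.
No common window exists, so the longest block is 0 minutes.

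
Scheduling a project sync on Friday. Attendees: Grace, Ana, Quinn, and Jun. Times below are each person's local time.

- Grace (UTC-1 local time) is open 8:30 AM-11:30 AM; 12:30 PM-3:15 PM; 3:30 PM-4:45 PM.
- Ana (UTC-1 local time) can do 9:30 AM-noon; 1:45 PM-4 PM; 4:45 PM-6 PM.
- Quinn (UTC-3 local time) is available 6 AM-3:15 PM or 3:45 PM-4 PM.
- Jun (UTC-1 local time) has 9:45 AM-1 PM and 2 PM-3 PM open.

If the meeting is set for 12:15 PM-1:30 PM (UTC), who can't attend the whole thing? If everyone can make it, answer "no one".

Grace in UTC: 09:30-12:30, 13:30-16:15, 16:30-17:45 (add 1h to convert from UTC-1).
Ana in UTC: 10:30-13:00, 14:45-17:00, 17:45-19:00 (add 1h to convert from UTC-1).
Quinn in UTC: 09:00-18:15, 18:45-19:00 (add 3h to convert from UTC-3).
Jun in UTC: 10:45-14:00, 15:00-16:00 (add 1h to convert from UTC-1).
Grace: not fully free for 12:15-13:30. Ana: not fully free for 12:15-13:30. Quinn: free for 12:15-13:30. Jun: free for 12:15-13:30.

Ana, Grace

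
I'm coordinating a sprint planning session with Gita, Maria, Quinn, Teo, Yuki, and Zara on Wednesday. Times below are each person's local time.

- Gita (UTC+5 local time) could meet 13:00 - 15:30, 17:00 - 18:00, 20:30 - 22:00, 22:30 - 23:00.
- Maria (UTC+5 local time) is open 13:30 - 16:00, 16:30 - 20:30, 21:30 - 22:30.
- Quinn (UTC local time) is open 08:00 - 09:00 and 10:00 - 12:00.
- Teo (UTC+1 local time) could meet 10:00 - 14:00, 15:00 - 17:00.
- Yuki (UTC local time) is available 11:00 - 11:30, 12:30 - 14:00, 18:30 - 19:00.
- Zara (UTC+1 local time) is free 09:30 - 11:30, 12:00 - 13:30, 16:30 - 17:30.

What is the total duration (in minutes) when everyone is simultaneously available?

Gita in UTC: 08:00-10:30, 12:00-13:00, 15:30-17:00, 17:30-18:00 (subtract 5h to convert from UTC+5).
Maria in UTC: 08:30-11:00, 11:30-15:30, 16:30-17:30 (subtract 5h to convert from UTC+5).
Quinn in UTC: 08:00-09:00, 10:00-12:00.
Teo in UTC: 09:00-13:00, 14:00-16:00 (subtract 1h to convert from UTC+1).
Yuki in UTC: 11:00-11:30, 12:30-14:00, 18:30-19:00.
Zara in UTC: 08:30-10:30, 11:00-12:30, 15:30-16:30 (subtract 1h to convert from UTC+1).
Gita ∩ Maria: 08:30-10:30, 12:00-13:00, 16:30-17:00.
Gita ∩ Maria ∩ Quinn: 08:30-09:00, 10:00-10:30.
Gita ∩ Maria ∩ Quinn ∩ Teo: 10:00-10:30.
Gita ∩ Maria ∩ Quinn ∩ Teo ∩ Yuki: ∅.
Gita ∩ Maria ∩ Quinn ∩ Teo ∩ Yuki ∩ Zara: ∅.
There is no time when everyone is free.
There is no common window, so the total is 0 minutes.

0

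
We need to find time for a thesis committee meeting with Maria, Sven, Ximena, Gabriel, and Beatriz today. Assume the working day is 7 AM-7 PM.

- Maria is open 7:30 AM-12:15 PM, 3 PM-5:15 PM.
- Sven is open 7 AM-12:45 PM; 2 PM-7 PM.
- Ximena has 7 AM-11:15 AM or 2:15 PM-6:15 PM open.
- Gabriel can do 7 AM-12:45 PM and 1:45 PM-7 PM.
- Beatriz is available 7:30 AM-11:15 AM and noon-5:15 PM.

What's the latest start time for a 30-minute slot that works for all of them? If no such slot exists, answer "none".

16:45

Maria ∩ Sven: 07:30-12:15, 15:00-17:15.
Maria ∩ Sven ∩ Ximena: 07:30-11:15, 15:00-17:15.
Maria ∩ Sven ∩ Ximena ∩ Gabriel: 07:30-11:15, 15:00-17:15.
Maria ∩ Sven ∩ Ximena ∩ Gabriel ∩ Beatriz: 07:30-11:15, 15:00-17:15.
The last common window of at least 30 minutes is 15:00-17:15; a 30-minute meeting can start as late as 16:45 and still end by 17:15.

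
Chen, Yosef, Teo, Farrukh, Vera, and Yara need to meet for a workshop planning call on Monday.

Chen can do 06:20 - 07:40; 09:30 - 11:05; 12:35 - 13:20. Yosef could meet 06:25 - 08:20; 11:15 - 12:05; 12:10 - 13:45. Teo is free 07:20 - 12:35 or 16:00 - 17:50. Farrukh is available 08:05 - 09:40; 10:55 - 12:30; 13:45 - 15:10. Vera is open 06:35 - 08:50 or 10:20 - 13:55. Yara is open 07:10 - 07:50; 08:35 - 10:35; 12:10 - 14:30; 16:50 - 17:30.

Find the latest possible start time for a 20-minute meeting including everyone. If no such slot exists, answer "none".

Chen ∩ Yosef: 06:25-07:40, 12:35-13:20.
Chen ∩ Yosef ∩ Teo: 07:20-07:40.
Chen ∩ Yosef ∩ Teo ∩ Farrukh: ∅.
Chen ∩ Yosef ∩ Teo ∩ Farrukh ∩ Vera: ∅.
Chen ∩ Yosef ∩ Teo ∩ Farrukh ∩ Vera ∩ Yara: ∅.
There is no time when everyone is free.
No common window is at least 20 minutes long.

none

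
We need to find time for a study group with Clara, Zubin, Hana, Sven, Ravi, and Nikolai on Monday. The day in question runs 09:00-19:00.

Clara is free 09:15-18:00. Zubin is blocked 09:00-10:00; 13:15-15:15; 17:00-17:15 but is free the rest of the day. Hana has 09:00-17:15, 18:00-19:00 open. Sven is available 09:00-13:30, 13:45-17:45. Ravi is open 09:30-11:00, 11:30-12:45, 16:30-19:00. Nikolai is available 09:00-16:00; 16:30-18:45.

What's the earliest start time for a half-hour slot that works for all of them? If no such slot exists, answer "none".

Clara free: 09:15-18:00.
Zubin free: 10:00-13:15, 15:15-17:00, 17:15-19:00 (invert busy blocks within the working day).
Hana free: 09:00-17:15, 18:00-19:00.
Sven free: 09:00-13:30, 13:45-17:45.
Ravi free: 09:30-11:00, 11:30-12:45, 16:30-19:00.
Nikolai free: 09:00-16:00, 16:30-18:45.
Clara ∩ Zubin: 10:00-13:15, 15:15-17:00, 17:15-18:00.
Clara ∩ Zubin ∩ Hana: 10:00-13:15, 15:15-17:00.
Clara ∩ Zubin ∩ Hana ∩ Sven: 10:00-13:15, 15:15-17:00.
Clara ∩ Zubin ∩ Hana ∩ Sven ∩ Ravi: 10:00-11:00, 11:30-12:45, 16:30-17:00.
Clara ∩ Zubin ∩ Hana ∩ Sven ∩ Ravi ∩ Nikolai: 10:00-11:00, 11:30-12:45, 16:30-17:00.
The first common window of at least 30 minutes is 10:00-11:00, so the earliest start is 10:00.

10:00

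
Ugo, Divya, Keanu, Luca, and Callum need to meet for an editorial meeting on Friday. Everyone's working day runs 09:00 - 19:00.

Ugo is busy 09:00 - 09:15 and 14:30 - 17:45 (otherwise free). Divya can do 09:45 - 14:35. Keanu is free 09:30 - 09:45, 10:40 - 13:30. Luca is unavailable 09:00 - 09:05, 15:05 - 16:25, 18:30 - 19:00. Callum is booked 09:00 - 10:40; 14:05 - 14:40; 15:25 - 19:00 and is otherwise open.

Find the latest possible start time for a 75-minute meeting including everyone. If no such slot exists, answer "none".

12:15

Ugo free: 09:15-14:30, 17:45-19:00 (invert busy blocks within the working day).
Divya free: 09:45-14:35.
Keanu free: 09:30-09:45, 10:40-13:30.
Luca free: 09:05-15:05, 16:25-18:30 (invert busy blocks within the working day).
Callum free: 10:40-14:05, 14:40-15:25 (invert busy blocks within the working day).
Ugo ∩ Divya: 09:45-14:30.
Ugo ∩ Divya ∩ Keanu: 10:40-13:30.
Ugo ∩ Divya ∩ Keanu ∩ Luca: 10:40-13:30.
Ugo ∩ Divya ∩ Keanu ∩ Luca ∩ Callum: 10:40-13:30.
Those are the intersection windows.
The last common window of at least 75 minutes is 10:40-13:30; a 75-minute meeting can start as late as 12:15 and still end by 13:30.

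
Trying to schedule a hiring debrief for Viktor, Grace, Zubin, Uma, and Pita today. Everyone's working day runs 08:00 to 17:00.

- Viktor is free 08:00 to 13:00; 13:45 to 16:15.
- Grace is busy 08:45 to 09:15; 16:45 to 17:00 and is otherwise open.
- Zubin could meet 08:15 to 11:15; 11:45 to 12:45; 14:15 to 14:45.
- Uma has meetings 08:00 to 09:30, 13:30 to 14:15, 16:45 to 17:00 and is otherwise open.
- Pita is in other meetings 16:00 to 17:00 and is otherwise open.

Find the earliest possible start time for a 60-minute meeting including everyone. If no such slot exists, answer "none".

Viktor free: 08:00-13:00, 13:45-16:15.
Grace free: 08:00-08:45, 09:15-16:45 (invert busy blocks within the working day).
Zubin free: 08:15-11:15, 11:45-12:45, 14:15-14:45.
Uma free: 09:30-13:30, 14:15-16:45 (invert busy blocks within the working day).
Pita free: 08:00-16:00 (invert busy blocks within the working day).
Viktor ∩ Grace: 08:00-08:45, 09:15-13:00, 13:45-16:15.
Viktor ∩ Grace ∩ Zubin: 08:15-08:45, 09:15-11:15, 11:45-12:45, 14:15-14:45.
Viktor ∩ Grace ∩ Zubin ∩ Uma: 09:30-11:15, 11:45-12:45, 14:15-14:45.
Viktor ∩ Grace ∩ Zubin ∩ Uma ∩ Pita: 09:30-11:15, 11:45-12:45, 14:15-14:45.
The first common window of at least 60 minutes is 09:30-11:15, so the earliest start is 09:30.

09:30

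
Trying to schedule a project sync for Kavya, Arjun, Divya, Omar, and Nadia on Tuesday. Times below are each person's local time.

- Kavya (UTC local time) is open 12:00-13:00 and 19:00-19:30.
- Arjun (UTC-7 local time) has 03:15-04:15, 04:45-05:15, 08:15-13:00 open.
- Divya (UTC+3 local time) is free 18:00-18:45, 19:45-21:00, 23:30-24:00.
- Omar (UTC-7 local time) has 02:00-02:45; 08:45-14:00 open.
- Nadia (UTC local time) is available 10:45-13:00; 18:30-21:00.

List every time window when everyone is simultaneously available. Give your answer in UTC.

none

Kavya in UTC: 12:00-13:00, 19:00-19:30.
Arjun in UTC: 10:15-11:15, 11:45-12:15, 15:15-20:00 (add 7h to convert from UTC-7).
Divya in UTC: 15:00-15:45, 16:45-18:00, 20:30-21:00 (subtract 3h to convert from UTC+3).
Omar in UTC: 09:00-09:45, 15:45-21:00 (add 7h to convert from UTC-7).
Nadia in UTC: 10:45-13:00, 18:30-21:00.
Kavya ∩ Arjun: 12:00-12:15, 19:00-19:30.
Kavya ∩ Arjun ∩ Divya: ∅.
Kavya ∩ Arjun ∩ Divya ∩ Omar: ∅.
Kavya ∩ Arjun ∩ Divya ∩ Omar ∩ Nadia: ∅.
There is no time when everyone is free.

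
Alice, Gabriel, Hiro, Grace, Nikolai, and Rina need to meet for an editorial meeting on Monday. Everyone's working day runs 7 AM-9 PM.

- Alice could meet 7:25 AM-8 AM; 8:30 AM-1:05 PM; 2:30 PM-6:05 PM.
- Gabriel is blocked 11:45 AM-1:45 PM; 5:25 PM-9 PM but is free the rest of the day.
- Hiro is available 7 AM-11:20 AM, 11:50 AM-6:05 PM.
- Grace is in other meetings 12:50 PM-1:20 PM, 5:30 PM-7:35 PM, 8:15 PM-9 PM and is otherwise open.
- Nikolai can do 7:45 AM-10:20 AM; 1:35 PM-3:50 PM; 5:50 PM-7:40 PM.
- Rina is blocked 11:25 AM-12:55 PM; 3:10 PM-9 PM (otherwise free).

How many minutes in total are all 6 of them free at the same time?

165

Alice free: 07:25-08:00, 08:30-13:05, 14:30-18:05.
Gabriel free: 07:00-11:45, 13:45-17:25 (invert busy blocks within the working day).
Hiro free: 07:00-11:20, 11:50-18:05.
Grace free: 07:00-12:50, 13:20-17:30, 19:35-20:15 (invert busy blocks within the working day).
Nikolai free: 07:45-10:20, 13:35-15:50, 17:50-19:40.
Rina free: 07:00-11:25, 12:55-15:10 (invert busy blocks within the working day).
Alice ∩ Gabriel: 07:25-08:00, 08:30-11:45, 14:30-17:25.
Alice ∩ Gabriel ∩ Hiro: 07:25-08:00, 08:30-11:20, 14:30-17:25.
Alice ∩ Gabriel ∩ Hiro ∩ Grace: 07:25-08:00, 08:30-11:20, 14:30-17:25.
Alice ∩ Gabriel ∩ Hiro ∩ Grace ∩ Nikolai: 07:45-08:00, 08:30-10:20, 14:30-15:50.
Alice ∩ Gabriel ∩ Hiro ∩ Grace ∩ Nikolai ∩ Rina: 07:45-08:00, 08:30-10:20, 14:30-15:10.
So the common availability across everyone is 07:45-08:00, 08:30-10:20, 14:30-15:10.
Summing the common windows: 15 + 110 + 40 = 165 minutes.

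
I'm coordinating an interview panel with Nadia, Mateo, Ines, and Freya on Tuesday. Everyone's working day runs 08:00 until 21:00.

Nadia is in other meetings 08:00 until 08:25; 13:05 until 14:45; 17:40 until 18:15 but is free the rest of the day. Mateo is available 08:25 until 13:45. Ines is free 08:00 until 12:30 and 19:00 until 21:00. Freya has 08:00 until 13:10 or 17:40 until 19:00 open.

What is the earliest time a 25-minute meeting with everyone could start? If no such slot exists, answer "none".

08:25

Nadia free: 08:25-13:05, 14:45-17:40, 18:15-21:00 (invert busy blocks within the working day).
Mateo free: 08:25-13:45.
Ines free: 08:00-12:30, 19:00-21:00.
Freya free: 08:00-13:10, 17:40-19:00.
Nadia ∩ Mateo: 08:25-13:05.
Nadia ∩ Mateo ∩ Ines: 08:25-12:30.
Nadia ∩ Mateo ∩ Ines ∩ Freya: 08:25-12:30.
So the common availability across everyone is 08:25-12:30.
The first common window of at least 25 minutes is 08:25-12:30, so the earliest start is 08:25.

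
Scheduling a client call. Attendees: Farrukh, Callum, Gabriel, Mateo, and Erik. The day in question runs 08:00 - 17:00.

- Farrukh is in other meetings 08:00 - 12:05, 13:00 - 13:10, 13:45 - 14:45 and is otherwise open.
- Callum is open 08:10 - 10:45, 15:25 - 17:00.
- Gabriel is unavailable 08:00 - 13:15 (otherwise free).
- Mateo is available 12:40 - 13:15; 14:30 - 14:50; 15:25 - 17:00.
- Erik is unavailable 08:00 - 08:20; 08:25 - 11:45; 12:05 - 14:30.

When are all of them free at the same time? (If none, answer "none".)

15:25-17:00

Farrukh free: 12:05-13:00, 13:10-13:45, 14:45-17:00 (invert busy blocks within the working day).
Callum free: 08:10-10:45, 15:25-17:00.
Gabriel free: 13:15-17:00 (invert busy blocks within the working day).
Mateo free: 12:40-13:15, 14:30-14:50, 15:25-17:00.
Erik free: 08:20-08:25, 11:45-12:05, 14:30-17:00 (invert busy blocks within the working day).
Farrukh ∩ Callum: 15:25-17:00.
Farrukh ∩ Callum ∩ Gabriel: 15:25-17:00.
Farrukh ∩ Callum ∩ Gabriel ∩ Mateo: 15:25-17:00.
Farrukh ∩ Callum ∩ Gabriel ∩ Mateo ∩ Erik: 15:25-17:00.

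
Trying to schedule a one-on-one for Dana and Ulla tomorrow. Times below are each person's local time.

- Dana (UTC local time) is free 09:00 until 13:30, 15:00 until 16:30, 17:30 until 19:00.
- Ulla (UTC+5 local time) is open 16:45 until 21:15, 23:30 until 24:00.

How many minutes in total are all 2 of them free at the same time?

Dana in UTC: 09:00-13:30, 15:00-16:30, 17:30-19:00.
Ulla in UTC: 11:45-16:15, 18:30-19:00 (subtract 5h to convert from UTC+5).
Dana ∩ Ulla: 11:45-13:30, 15:00-16:15, 18:30-19:00.
Summing the common windows: 105 + 75 + 30 = 210 minutes.

210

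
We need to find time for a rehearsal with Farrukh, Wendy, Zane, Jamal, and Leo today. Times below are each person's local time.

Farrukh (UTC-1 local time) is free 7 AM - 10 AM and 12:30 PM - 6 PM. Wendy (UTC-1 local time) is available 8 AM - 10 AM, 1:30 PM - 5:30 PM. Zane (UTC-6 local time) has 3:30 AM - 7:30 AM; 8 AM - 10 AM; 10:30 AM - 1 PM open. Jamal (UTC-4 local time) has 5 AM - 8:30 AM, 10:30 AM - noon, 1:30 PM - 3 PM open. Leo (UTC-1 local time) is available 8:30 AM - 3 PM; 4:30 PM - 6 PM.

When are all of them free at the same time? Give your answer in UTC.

09:30-11:00, 14:30-16:00, 17:30-18:30

Farrukh in UTC: 08:00-11:00, 13:30-19:00 (add 1h to convert from UTC-1).
Wendy in UTC: 09:00-11:00, 14:30-18:30 (add 1h to convert from UTC-1).
Zane in UTC: 09:30-13:30, 14:00-16:00, 16:30-19:00 (add 6h to convert from UTC-6).
Jamal in UTC: 09:00-12:30, 14:30-16:00, 17:30-19:00 (add 4h to convert from UTC-4).
Leo in UTC: 09:30-16:00, 17:30-19:00 (add 1h to convert from UTC-1).
Farrukh ∩ Wendy: 09:00-11:00, 14:30-18:30.
Farrukh ∩ Wendy ∩ Zane: 09:30-11:00, 14:30-16:00, 16:30-18:30.
Farrukh ∩ Wendy ∩ Zane ∩ Jamal: 09:30-11:00, 14:30-16:00, 17:30-18:30.
Farrukh ∩ Wendy ∩ Zane ∩ Jamal ∩ Leo: 09:30-11:00, 14:30-16:00, 17:30-18:30.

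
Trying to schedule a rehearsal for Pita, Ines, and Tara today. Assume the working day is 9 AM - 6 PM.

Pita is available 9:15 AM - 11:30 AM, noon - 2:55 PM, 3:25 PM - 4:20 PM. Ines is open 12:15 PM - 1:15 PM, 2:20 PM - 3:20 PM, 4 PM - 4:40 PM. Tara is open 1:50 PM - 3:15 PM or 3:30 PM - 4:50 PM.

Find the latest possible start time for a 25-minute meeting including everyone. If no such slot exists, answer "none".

14:30

Pita ∩ Ines: 12:15-13:15, 14:20-14:55, 16:00-16:20.
Pita ∩ Ines ∩ Tara: 14:20-14:55, 16:00-16:20.
The last common window of at least 25 minutes is 14:20-14:55; a 25-minute meeting can start as late as 14:30 and still end by 14:55.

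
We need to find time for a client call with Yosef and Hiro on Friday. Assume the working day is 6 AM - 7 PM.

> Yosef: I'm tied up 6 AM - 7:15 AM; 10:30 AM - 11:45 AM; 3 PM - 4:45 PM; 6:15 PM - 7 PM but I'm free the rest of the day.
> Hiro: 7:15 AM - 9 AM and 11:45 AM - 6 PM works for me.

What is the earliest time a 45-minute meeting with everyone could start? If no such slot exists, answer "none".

07:15

Yosef free: 07:15-10:30, 11:45-15:00, 16:45-18:15 (invert busy blocks within the working day).
Hiro free: 07:15-09:00, 11:45-18:00.
Yosef ∩ Hiro: 07:15-09:00, 11:45-15:00, 16:45-18:00.
The first common window of at least 45 minutes is 07:15-09:00, so the earliest start is 07:15.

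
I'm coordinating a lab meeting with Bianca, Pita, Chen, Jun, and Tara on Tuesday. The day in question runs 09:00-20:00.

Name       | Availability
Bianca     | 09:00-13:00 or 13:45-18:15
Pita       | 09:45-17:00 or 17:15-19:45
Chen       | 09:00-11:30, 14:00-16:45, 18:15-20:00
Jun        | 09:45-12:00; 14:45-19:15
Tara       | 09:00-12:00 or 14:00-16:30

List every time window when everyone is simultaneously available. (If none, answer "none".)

09:45-11:30, 14:45-16:30

Bianca ∩ Pita: 09:45-13:00, 13:45-17:00, 17:15-18:15.
Bianca ∩ Pita ∩ Chen: 09:45-11:30, 14:00-16:45.
Bianca ∩ Pita ∩ Chen ∩ Jun: 09:45-11:30, 14:45-16:45.
Bianca ∩ Pita ∩ Chen ∩ Jun ∩ Tara: 09:45-11:30, 14:45-16:30.
So the common availability across everyone is 09:45-11:30, 14:45-16:30.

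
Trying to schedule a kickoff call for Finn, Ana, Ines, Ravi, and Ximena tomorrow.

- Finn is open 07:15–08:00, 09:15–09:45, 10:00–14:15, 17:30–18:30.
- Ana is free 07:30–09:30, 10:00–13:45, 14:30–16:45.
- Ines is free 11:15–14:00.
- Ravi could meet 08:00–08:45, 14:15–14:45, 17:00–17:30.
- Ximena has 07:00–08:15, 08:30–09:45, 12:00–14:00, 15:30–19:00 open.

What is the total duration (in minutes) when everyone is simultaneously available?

0

Finn ∩ Ana: 07:30-08:00, 09:15-09:30, 10:00-13:45.
Finn ∩ Ana ∩ Ines: 11:15-13:45.
Finn ∩ Ana ∩ Ines ∩ Ravi: ∅.
Finn ∩ Ana ∩ Ines ∩ Ravi ∩ Ximena: ∅.
There is no time when everyone is free.
There is no common window, so the total is 0 minutes.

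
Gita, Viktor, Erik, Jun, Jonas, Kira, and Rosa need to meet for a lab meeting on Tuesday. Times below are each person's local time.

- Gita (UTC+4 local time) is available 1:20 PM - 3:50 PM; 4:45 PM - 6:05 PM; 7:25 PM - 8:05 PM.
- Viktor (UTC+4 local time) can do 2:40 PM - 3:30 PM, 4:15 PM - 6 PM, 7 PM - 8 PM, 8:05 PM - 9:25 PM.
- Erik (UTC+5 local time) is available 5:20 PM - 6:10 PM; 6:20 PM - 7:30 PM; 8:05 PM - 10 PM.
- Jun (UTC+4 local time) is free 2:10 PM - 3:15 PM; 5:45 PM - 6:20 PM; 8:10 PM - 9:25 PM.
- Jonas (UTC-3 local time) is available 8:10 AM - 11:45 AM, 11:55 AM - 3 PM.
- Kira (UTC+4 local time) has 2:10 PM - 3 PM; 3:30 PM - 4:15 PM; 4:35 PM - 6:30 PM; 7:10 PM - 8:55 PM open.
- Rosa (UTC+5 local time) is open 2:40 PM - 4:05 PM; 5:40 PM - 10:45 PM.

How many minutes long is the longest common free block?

Gita in UTC: 09:20-11:50, 12:45-14:05, 15:25-16:05 (subtract 4h to convert from UTC+4).
Viktor in UTC: 10:40-11:30, 12:15-14:00, 15:00-16:00, 16:05-17:25 (subtract 4h to convert from UTC+4).
Erik in UTC: 12:20-13:10, 13:20-14:30, 15:05-17:00 (subtract 5h to convert from UTC+5).
Jun in UTC: 10:10-11:15, 13:45-14:20, 16:10-17:25 (subtract 4h to convert from UTC+4).
Jonas in UTC: 11:10-14:45, 14:55-18:00 (add 3h to convert from UTC-3).
Kira in UTC: 10:10-11:00, 11:30-12:15, 12:35-14:30, 15:10-16:55 (subtract 4h to convert from UTC+4).
Rosa in UTC: 09:40-11:05, 12:40-17:45 (subtract 5h to convert from UTC+5).
Gita ∩ Viktor: 10:40-11:30, 12:45-14:00, 15:25-16:00.
Gita ∩ Viktor ∩ Erik: 12:45-13:10, 13:20-14:00, 15:25-16:00.
Gita ∩ Viktor ∩ Erik ∩ Jun: 13:45-14:00.
Gita ∩ Viktor ∩ Erik ∩ Jun ∩ Jonas: 13:45-14:00.
Gita ∩ Viktor ∩ Erik ∩ Jun ∩ Jonas ∩ Kira: 13:45-14:00.
Gita ∩ Viktor ∩ Erik ∩ Jun ∩ Jonas ∩ Kira ∩ Rosa: 13:45-14:00.
The longest is 13:45-14:00 at 15 minutes.

15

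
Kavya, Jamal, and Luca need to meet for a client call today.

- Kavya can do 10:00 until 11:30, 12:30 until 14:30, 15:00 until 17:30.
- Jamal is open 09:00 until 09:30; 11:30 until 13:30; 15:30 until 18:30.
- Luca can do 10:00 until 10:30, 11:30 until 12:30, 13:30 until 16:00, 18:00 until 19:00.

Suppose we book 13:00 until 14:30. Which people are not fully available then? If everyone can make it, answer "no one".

Kavya: free for 13:00-14:30. Jamal: not fully free for 13:00-14:30. Luca: not fully free for 13:00-14:30.

Jamal, Luca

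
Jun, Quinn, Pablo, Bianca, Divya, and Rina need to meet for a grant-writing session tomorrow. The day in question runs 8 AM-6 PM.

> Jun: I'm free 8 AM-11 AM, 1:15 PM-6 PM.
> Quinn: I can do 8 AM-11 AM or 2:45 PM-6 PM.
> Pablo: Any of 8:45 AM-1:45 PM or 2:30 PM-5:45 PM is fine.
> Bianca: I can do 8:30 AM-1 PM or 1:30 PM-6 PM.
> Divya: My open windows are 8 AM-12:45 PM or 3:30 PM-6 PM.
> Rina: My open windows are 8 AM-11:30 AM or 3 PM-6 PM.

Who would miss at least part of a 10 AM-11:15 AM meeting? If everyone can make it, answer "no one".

Jun: not fully free for 10:00-11:15. Quinn: not fully free for 10:00-11:15. Pablo: free for 10:00-11:15. Bianca: free for 10:00-11:15. Divya: free for 10:00-11:15. Rina: free for 10:00-11:15.

Jun, Quinn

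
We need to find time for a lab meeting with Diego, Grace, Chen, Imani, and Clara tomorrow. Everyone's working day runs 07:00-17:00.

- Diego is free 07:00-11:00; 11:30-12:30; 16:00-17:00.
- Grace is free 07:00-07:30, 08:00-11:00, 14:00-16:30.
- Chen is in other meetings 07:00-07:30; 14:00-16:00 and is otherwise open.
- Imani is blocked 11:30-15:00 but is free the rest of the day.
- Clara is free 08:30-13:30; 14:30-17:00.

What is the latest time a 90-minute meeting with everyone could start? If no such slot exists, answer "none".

09:30

Diego free: 07:00-11:00, 11:30-12:30, 16:00-17:00.
Grace free: 07:00-07:30, 08:00-11:00, 14:00-16:30.
Chen free: 07:30-14:00, 16:00-17:00 (invert busy blocks within the working day).
Imani free: 07:00-11:30, 15:00-17:00 (invert busy blocks within the working day).
Clara free: 08:30-13:30, 14:30-17:00.
Diego ∩ Grace: 07:00-07:30, 08:00-11:00, 16:00-16:30.
Diego ∩ Grace ∩ Chen: 08:00-11:00, 16:00-16:30.
Diego ∩ Grace ∩ Chen ∩ Imani: 08:00-11:00, 16:00-16:30.
Diego ∩ Grace ∩ Chen ∩ Imani ∩ Clara: 08:30-11:00, 16:00-16:30.
The last common window of at least 90 minutes is 08:30-11:00; a 90-minute meeting can start as late as 09:30 and still end by 11:00.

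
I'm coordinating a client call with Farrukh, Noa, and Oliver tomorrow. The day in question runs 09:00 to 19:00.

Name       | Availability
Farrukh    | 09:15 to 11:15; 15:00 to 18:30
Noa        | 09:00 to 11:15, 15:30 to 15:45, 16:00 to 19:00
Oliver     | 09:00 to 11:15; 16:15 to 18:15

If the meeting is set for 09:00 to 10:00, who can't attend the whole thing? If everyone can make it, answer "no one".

Farrukh: not fully free for 09:00-10:00. Noa: free for 09:00-10:00. Oliver: free for 09:00-10:00.

Farrukh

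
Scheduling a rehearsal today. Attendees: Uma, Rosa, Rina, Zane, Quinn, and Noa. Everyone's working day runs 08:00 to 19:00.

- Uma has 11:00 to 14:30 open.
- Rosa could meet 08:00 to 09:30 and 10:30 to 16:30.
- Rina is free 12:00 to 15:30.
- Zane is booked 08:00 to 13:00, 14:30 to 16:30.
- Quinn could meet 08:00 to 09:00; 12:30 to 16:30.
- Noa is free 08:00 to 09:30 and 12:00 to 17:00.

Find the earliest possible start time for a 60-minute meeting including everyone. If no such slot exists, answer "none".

13:00

Uma free: 11:00-14:30.
Rosa free: 08:00-09:30, 10:30-16:30.
Rina free: 12:00-15:30.
Zane free: 13:00-14:30, 16:30-19:00 (invert busy blocks within the working day).
Quinn free: 08:00-09:00, 12:30-16:30.
Noa free: 08:00-09:30, 12:00-17:00.
Uma ∩ Rosa: 11:00-14:30.
Uma ∩ Rosa ∩ Rina: 12:00-14:30.
Uma ∩ Rosa ∩ Rina ∩ Zane: 13:00-14:30.
Uma ∩ Rosa ∩ Rina ∩ Zane ∩ Quinn: 13:00-14:30.
Uma ∩ Rosa ∩ Rina ∩ Zane ∩ Quinn ∩ Noa: 13:00-14:30.
So the common availability across everyone is 13:00-14:30.
The first common window of at least 60 minutes is 13:00-14:30, so the earliest start is 13:00.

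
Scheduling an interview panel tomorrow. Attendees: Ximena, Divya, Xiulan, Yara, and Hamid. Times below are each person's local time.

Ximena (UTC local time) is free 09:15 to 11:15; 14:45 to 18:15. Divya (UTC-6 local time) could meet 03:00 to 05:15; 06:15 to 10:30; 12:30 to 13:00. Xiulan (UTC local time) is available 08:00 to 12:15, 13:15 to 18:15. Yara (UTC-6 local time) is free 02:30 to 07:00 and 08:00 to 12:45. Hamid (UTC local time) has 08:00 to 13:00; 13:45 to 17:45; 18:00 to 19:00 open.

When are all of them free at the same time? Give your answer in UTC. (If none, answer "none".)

Ximena in UTC: 09:15-11:15, 14:45-18:15.
Divya in UTC: 09:00-11:15, 12:15-16:30, 18:30-19:00 (add 6h to convert from UTC-6).
Xiulan in UTC: 08:00-12:15, 13:15-18:15.
Yara in UTC: 08:30-13:00, 14:00-18:45 (add 6h to convert from UTC-6).
Hamid in UTC: 08:00-13:00, 13:45-17:45, 18:00-19:00.
Ximena ∩ Divya: 09:15-11:15, 14:45-16:30.
Ximena ∩ Divya ∩ Xiulan: 09:15-11:15, 14:45-16:30.
Ximena ∩ Divya ∩ Xiulan ∩ Yara: 09:15-11:15, 14:45-16:30.
Ximena ∩ Divya ∩ Xiulan ∩ Yara ∩ Hamid: 09:15-11:15, 14:45-16:30.

09:15-11:15, 14:45-16:30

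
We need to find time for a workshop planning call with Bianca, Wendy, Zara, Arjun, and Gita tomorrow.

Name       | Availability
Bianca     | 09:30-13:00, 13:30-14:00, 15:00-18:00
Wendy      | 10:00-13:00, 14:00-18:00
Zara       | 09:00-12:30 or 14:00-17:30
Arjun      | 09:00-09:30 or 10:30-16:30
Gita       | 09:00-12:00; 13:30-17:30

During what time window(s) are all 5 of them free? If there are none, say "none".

10:30-12:00, 15:00-16:30

Bianca ∩ Wendy: 10:00-13:00, 15:00-18:00.
Bianca ∩ Wendy ∩ Zara: 10:00-12:30, 15:00-17:30.
Bianca ∩ Wendy ∩ Zara ∩ Arjun: 10:30-12:30, 15:00-16:30.
Bianca ∩ Wendy ∩ Zara ∩ Arjun ∩ Gita: 10:30-12:00, 15:00-16:30.
So the common availability across everyone is 10:30-12:00, 15:00-16:30.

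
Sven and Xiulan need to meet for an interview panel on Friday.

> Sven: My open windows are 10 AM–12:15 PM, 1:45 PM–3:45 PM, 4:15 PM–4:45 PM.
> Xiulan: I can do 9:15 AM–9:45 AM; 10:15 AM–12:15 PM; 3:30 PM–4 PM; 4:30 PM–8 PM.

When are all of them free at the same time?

10:15-12:15, 15:30-15:45, 16:30-16:45

Sven ∩ Xiulan: 10:15-12:15, 15:30-15:45, 16:30-16:45.
Those are the intersection windows.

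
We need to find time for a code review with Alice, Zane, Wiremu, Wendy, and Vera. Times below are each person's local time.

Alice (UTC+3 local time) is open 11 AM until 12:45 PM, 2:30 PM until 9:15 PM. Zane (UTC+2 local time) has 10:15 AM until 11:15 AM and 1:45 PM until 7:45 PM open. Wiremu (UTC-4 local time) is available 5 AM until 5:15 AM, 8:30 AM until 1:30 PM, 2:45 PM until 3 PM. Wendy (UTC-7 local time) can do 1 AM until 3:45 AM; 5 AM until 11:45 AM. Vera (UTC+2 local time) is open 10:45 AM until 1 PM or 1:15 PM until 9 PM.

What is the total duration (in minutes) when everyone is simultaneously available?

315

Alice in UTC: 08:00-09:45, 11:30-18:15 (subtract 3h to convert from UTC+3).
Zane in UTC: 08:15-09:15, 11:45-17:45 (subtract 2h to convert from UTC+2).
Wiremu in UTC: 09:00-09:15, 12:30-17:30, 18:45-19:00 (add 4h to convert from UTC-4).
Wendy in UTC: 08:00-10:45, 12:00-18:45 (add 7h to convert from UTC-7).
Vera in UTC: 08:45-11:00, 11:15-19:00 (subtract 2h to convert from UTC+2).
Alice ∩ Zane: 08:15-09:15, 11:45-17:45.
Alice ∩ Zane ∩ Wiremu: 09:00-09:15, 12:30-17:30.
Alice ∩ Zane ∩ Wiremu ∩ Wendy: 09:00-09:15, 12:30-17:30.
Alice ∩ Zane ∩ Wiremu ∩ Wendy ∩ Vera: 09:00-09:15, 12:30-17:30.
Those are the intersection windows.
Summing the common windows: 15 + 300 = 315 minutes.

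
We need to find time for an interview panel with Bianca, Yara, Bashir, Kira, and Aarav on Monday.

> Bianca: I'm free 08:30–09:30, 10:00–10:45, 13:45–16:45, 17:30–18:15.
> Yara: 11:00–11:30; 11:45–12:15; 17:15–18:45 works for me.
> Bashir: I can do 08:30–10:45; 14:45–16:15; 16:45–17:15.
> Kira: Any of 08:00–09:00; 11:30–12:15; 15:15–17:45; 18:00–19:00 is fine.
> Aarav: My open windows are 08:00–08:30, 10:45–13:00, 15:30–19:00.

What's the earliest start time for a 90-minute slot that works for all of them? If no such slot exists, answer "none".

none

Bianca ∩ Yara: 17:30-18:15.
Bianca ∩ Yara ∩ Bashir: ∅.
Bianca ∩ Yara ∩ Bashir ∩ Kira: ∅.
Bianca ∩ Yara ∩ Bashir ∩ Kira ∩ Aarav: ∅.
There is no time when everyone is free.
No common window is at least 90 minutes long.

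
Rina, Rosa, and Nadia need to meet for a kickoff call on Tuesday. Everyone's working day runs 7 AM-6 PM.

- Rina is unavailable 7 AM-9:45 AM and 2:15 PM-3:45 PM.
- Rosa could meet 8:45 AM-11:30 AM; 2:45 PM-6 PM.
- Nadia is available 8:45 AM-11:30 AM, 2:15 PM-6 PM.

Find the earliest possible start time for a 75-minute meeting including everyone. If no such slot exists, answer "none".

Rina free: 09:45-14:15, 15:45-18:00 (invert busy blocks within the working day).
Rosa free: 08:45-11:30, 14:45-18:00.
Nadia free: 08:45-11:30, 14:15-18:00.
Rina ∩ Rosa: 09:45-11:30, 15:45-18:00.
Rina ∩ Rosa ∩ Nadia: 09:45-11:30, 15:45-18:00.
The first common window of at least 75 minutes is 09:45-11:30, so the earliest start is 09:45.

09:45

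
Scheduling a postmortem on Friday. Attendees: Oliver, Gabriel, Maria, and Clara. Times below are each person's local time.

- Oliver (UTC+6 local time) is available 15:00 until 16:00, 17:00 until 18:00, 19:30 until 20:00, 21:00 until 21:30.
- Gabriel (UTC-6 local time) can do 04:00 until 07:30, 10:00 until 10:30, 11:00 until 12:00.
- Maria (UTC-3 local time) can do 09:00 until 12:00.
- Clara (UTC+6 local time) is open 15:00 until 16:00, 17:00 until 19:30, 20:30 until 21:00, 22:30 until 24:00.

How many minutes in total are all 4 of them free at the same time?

0

Oliver in UTC: 09:00-10:00, 11:00-12:00, 13:30-14:00, 15:00-15:30 (subtract 6h to convert from UTC+6).
Gabriel in UTC: 10:00-13:30, 16:00-16:30, 17:00-18:00 (add 6h to convert from UTC-6).
Maria in UTC: 12:00-15:00 (add 3h to convert from UTC-3).
Clara in UTC: 09:00-10:00, 11:00-13:30, 14:30-15:00, 16:30-18:00 (subtract 6h to convert from UTC+6).
Oliver ∩ Gabriel: 11:00-12:00.
Oliver ∩ Gabriel ∩ Maria: ∅.
Oliver ∩ Gabriel ∩ Maria ∩ Clara: ∅.
There is no time when everyone is free.
There is no common window, so the total is 0 minutes.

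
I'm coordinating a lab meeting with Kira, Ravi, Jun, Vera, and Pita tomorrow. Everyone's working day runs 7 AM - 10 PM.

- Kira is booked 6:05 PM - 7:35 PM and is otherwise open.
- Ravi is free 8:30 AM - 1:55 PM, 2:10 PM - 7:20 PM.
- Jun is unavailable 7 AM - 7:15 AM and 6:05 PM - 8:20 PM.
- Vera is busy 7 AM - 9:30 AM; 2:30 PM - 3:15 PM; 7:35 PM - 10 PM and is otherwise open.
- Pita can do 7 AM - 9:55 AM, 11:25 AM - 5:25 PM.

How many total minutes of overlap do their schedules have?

Kira free: 07:00-18:05, 19:35-22:00 (invert busy blocks within the working day).
Ravi free: 08:30-13:55, 14:10-19:20.
Jun free: 07:15-18:05, 20:20-22:00 (invert busy blocks within the working day).
Vera free: 09:30-14:30, 15:15-19:35 (invert busy blocks within the working day).
Pita free: 07:00-09:55, 11:25-17:25.
Kira ∩ Ravi: 08:30-13:55, 14:10-18:05.
Kira ∩ Ravi ∩ Jun: 08:30-13:55, 14:10-18:05.
Kira ∩ Ravi ∩ Jun ∩ Vera: 09:30-13:55, 14:10-14:30, 15:15-18:05.
Kira ∩ Ravi ∩ Jun ∩ Vera ∩ Pita: 09:30-09:55, 11:25-13:55, 14:10-14:30, 15:15-17:25.
Summing the common windows: 25 + 150 + 20 + 130 = 325 minutes.

325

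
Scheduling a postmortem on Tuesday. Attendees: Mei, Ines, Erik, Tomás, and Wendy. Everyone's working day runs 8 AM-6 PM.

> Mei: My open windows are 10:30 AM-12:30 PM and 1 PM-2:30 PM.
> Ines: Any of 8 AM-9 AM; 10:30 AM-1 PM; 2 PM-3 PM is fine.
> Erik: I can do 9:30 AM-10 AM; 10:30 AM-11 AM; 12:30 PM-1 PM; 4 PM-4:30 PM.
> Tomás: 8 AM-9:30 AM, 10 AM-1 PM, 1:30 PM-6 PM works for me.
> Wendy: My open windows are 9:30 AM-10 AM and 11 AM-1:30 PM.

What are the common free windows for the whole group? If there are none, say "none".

Mei ∩ Ines: 10:30-12:30, 14:00-14:30.
Mei ∩ Ines ∩ Erik: 10:30-11:00.
Mei ∩ Ines ∩ Erik ∩ Tomás: 10:30-11:00.
Mei ∩ Ines ∩ Erik ∩ Tomás ∩ Wendy: ∅.
There is no time when everyone is free.

none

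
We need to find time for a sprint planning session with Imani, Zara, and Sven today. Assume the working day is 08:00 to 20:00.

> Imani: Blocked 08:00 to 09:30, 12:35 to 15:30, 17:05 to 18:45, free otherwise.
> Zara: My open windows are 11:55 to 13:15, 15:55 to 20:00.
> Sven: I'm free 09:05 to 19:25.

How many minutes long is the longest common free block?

Imani free: 09:30-12:35, 15:30-17:05, 18:45-20:00 (invert busy blocks within the working day).
Zara free: 11:55-13:15, 15:55-20:00.
Sven free: 09:05-19:25.
Imani ∩ Zara: 11:55-12:35, 15:55-17:05, 18:45-20:00.
Imani ∩ Zara ∩ Sven: 11:55-12:35, 15:55-17:05, 18:45-19:25.
Those are the intersection windows.
The longest is 15:55-17:05 at 70 minutes.

70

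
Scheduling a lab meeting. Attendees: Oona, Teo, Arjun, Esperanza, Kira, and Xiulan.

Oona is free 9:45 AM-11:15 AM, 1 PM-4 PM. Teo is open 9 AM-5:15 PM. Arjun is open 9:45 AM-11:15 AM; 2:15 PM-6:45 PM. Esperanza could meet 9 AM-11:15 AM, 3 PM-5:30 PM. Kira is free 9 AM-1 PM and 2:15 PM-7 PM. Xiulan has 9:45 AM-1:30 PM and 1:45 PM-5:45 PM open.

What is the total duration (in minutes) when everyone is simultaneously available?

150

Oona ∩ Teo: 09:45-11:15, 13:00-16:00.
Oona ∩ Teo ∩ Arjun: 09:45-11:15, 14:15-16:00.
Oona ∩ Teo ∩ Arjun ∩ Esperanza: 09:45-11:15, 15:00-16:00.
Oona ∩ Teo ∩ Arjun ∩ Esperanza ∩ Kira: 09:45-11:15, 15:00-16:00.
Oona ∩ Teo ∩ Arjun ∩ Esperanza ∩ Kira ∩ Xiulan: 09:45-11:15, 15:00-16:00.
Summing the common windows: 90 + 60 = 150 minutes.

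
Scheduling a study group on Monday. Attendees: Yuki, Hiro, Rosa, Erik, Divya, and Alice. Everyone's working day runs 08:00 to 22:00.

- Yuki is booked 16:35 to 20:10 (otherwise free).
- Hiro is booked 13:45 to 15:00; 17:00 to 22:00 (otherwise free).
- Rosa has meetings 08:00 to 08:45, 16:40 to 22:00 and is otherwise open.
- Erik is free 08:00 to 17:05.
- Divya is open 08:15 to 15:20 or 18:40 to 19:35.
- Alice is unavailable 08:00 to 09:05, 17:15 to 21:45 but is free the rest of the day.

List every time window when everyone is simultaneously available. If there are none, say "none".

Yuki free: 08:00-16:35, 20:10-22:00 (invert busy blocks within the working day).
Hiro free: 08:00-13:45, 15:00-17:00 (invert busy blocks within the working day).
Rosa free: 08:45-16:40 (invert busy blocks within the working day).
Erik free: 08:00-17:05.
Divya free: 08:15-15:20, 18:40-19:35.
Alice free: 09:05-17:15, 21:45-22:00 (invert busy blocks within the working day).
Yuki ∩ Hiro: 08:00-13:45, 15:00-16:35.
Yuki ∩ Hiro ∩ Rosa: 08:45-13:45, 15:00-16:35.
Yuki ∩ Hiro ∩ Rosa ∩ Erik: 08:45-13:45, 15:00-16:35.
Yuki ∩ Hiro ∩ Rosa ∩ Erik ∩ Divya: 08:45-13:45, 15:00-15:20.
Yuki ∩ Hiro ∩ Rosa ∩ Erik ∩ Divya ∩ Alice: 09:05-13:45, 15:00-15:20.

09:05-13:45, 15:00-15:20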